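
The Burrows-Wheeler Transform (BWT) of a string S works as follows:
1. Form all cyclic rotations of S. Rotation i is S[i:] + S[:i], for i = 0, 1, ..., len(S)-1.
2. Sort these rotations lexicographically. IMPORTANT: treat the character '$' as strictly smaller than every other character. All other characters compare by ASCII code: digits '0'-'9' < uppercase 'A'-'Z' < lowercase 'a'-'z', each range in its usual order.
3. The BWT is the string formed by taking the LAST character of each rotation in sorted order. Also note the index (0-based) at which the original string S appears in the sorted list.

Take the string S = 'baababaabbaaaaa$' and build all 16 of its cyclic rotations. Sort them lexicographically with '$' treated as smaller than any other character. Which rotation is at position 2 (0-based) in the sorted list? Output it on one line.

All 16 rotations (rotation i = S[i:]+S[:i]):
  rot[0] = baababaabbaaaaa$
  rot[1] = aababaabbaaaaa$b
  rot[2] = ababaabbaaaaa$ba
  rot[3] = babaabbaaaaa$baa
  rot[4] = abaabbaaaaa$baab
  rot[5] = baabbaaaaa$baaba
  rot[6] = aabbaaaaa$baabab
  rot[7] = abbaaaaa$baababa
  rot[8] = bbaaaaa$baababaa
  rot[9] = baaaaa$baababaab
  rot[10] = aaaaa$baababaabb
  rot[11] = aaaa$baababaabba
  rot[12] = aaa$baababaabbaa
  rot[13] = aa$baababaabbaaa
  rot[14] = a$baababaabbaaaa
  rot[15] = $baababaabbaaaaa
Sorted (with $ < everything):
  sorted[0] = $baababaabbaaaaa
  sorted[1] = a$baababaabbaaaa
  sorted[2] = aa$baababaabbaaa
  sorted[3] = aaa$baababaabbaa
  sorted[4] = aaaa$baababaabba
  sorted[5] = aaaaa$baababaabb
  sorted[6] = aababaabbaaaaa$b
  sorted[7] = aabbaaaaa$baabab
  sorted[8] = abaabbaaaaa$baab
  sorted[9] = ababaabbaaaaa$ba
  sorted[10] = abbaaaaa$baababa
  sorted[11] = baaaaa$baababaab
  sorted[12] = baababaabbaaaaa$
  sorted[13] = baabbaaaaa$baaba
  sorted[14] = babaabbaaaaa$baa
  sorted[15] = bbaaaaa$baababaa
sorted[2] = aa$baababaabbaaa

Answer: aa$baababaabbaaa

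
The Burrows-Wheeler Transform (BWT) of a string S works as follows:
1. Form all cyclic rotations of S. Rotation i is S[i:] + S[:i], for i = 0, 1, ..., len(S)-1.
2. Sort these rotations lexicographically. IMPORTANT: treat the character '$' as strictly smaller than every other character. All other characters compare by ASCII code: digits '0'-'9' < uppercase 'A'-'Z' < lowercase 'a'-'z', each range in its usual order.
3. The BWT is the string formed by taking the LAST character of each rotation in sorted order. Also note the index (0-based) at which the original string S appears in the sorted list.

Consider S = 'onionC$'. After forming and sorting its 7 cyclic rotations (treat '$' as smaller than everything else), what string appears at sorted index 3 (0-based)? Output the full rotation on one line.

Answer: nC$onio

Derivation:
All 7 rotations (rotation i = S[i:]+S[:i]):
  rot[0] = onionC$
  rot[1] = nionC$o
  rot[2] = ionC$on
  rot[3] = onC$oni
  rot[4] = nC$onio
  rot[5] = C$onion
  rot[6] = $onionC
Sorted (with $ < everything):
  sorted[0] = $onionC
  sorted[1] = C$onion
  sorted[2] = ionC$on
  sorted[3] = nC$onio
  sorted[4] = nionC$o
  sorted[5] = onC$oni
  sorted[6] = onionC$
sorted[3] = nC$onio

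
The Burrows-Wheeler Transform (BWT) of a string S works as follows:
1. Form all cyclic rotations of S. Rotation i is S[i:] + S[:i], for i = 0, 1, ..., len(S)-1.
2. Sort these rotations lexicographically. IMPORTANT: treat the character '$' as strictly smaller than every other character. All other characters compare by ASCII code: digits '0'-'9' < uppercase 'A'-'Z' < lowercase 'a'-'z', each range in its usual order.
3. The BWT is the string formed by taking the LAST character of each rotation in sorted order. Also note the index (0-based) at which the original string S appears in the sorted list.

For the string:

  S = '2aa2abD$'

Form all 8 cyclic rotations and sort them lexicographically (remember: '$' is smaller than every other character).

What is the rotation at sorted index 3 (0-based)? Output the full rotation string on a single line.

All 8 rotations (rotation i = S[i:]+S[:i]):
  rot[0] = 2aa2abD$
  rot[1] = aa2abD$2
  rot[2] = a2abD$2a
  rot[3] = 2abD$2aa
  rot[4] = abD$2aa2
  rot[5] = bD$2aa2a
  rot[6] = D$2aa2ab
  rot[7] = $2aa2abD
Sorted (with $ < everything):
  sorted[0] = $2aa2abD
  sorted[1] = 2aa2abD$
  sorted[2] = 2abD$2aa
  sorted[3] = D$2aa2ab
  sorted[4] = a2abD$2a
  sorted[5] = aa2abD$2
  sorted[6] = abD$2aa2
  sorted[7] = bD$2aa2a
sorted[3] = D$2aa2ab

Answer: D$2aa2ab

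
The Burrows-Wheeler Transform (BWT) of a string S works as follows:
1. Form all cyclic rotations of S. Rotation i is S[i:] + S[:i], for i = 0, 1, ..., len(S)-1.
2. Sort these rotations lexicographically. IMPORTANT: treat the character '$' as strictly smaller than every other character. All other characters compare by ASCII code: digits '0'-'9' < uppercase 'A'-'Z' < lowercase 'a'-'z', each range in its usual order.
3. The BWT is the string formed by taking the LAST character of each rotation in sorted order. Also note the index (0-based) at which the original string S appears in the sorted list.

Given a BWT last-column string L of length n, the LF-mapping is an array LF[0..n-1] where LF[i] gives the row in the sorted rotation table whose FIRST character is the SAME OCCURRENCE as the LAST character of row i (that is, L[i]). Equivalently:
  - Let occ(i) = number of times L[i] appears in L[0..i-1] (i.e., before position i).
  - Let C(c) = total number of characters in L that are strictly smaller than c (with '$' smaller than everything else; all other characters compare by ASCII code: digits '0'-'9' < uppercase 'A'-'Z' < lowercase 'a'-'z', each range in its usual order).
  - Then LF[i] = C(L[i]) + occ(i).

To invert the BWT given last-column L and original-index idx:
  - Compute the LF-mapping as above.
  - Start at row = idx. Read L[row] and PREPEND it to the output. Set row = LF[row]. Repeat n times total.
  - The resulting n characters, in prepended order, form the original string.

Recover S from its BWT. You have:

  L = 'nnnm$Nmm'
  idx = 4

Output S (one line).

LF mapping: 5 6 7 2 0 1 3 4
Walk LF starting at row 4, prepending L[row]:
  step 1: row=4, L[4]='$', prepend. Next row=LF[4]=0
  step 2: row=0, L[0]='n', prepend. Next row=LF[0]=5
  step 3: row=5, L[5]='N', prepend. Next row=LF[5]=1
  step 4: row=1, L[1]='n', prepend. Next row=LF[1]=6
  step 5: row=6, L[6]='m', prepend. Next row=LF[6]=3
  step 6: row=3, L[3]='m', prepend. Next row=LF[3]=2
  step 7: row=2, L[2]='n', prepend. Next row=LF[2]=7
  step 8: row=7, L[7]='m', prepend. Next row=LF[7]=4
Reversed output: mnmmnNn$

Answer: mnmmnNn$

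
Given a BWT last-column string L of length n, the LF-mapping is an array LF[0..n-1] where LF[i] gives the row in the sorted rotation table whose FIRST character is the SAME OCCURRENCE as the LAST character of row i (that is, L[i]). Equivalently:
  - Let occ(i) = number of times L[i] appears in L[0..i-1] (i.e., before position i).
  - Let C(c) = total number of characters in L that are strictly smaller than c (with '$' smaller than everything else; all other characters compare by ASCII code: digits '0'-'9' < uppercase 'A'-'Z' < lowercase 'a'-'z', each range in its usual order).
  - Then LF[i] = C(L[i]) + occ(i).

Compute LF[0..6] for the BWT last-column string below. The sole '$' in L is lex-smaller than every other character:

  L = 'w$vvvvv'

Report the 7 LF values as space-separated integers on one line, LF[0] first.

Char counts: '$':1, 'v':5, 'w':1
C (first-col start): C('$')=0, C('v')=1, C('w')=6
L[0]='w': occ=0, LF[0]=C('w')+0=6+0=6
L[1]='$': occ=0, LF[1]=C('$')+0=0+0=0
L[2]='v': occ=0, LF[2]=C('v')+0=1+0=1
L[3]='v': occ=1, LF[3]=C('v')+1=1+1=2
L[4]='v': occ=2, LF[4]=C('v')+2=1+2=3
L[5]='v': occ=3, LF[5]=C('v')+3=1+3=4
L[6]='v': occ=4, LF[6]=C('v')+4=1+4=5

Answer: 6 0 1 2 3 4 5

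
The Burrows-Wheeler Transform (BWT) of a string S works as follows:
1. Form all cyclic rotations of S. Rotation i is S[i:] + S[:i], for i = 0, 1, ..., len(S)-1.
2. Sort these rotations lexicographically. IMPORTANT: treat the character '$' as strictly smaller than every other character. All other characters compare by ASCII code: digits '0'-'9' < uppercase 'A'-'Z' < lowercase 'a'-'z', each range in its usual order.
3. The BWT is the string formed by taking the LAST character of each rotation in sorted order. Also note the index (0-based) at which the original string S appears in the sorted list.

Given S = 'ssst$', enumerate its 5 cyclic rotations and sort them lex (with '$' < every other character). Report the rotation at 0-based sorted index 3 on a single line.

All 5 rotations (rotation i = S[i:]+S[:i]):
  rot[0] = ssst$
  rot[1] = sst$s
  rot[2] = st$ss
  rot[3] = t$sss
  rot[4] = $ssst
Sorted (with $ < everything):
  sorted[0] = $ssst
  sorted[1] = ssst$
  sorted[2] = sst$s
  sorted[3] = st$ss
  sorted[4] = t$sss
sorted[3] = st$ss

Answer: st$ss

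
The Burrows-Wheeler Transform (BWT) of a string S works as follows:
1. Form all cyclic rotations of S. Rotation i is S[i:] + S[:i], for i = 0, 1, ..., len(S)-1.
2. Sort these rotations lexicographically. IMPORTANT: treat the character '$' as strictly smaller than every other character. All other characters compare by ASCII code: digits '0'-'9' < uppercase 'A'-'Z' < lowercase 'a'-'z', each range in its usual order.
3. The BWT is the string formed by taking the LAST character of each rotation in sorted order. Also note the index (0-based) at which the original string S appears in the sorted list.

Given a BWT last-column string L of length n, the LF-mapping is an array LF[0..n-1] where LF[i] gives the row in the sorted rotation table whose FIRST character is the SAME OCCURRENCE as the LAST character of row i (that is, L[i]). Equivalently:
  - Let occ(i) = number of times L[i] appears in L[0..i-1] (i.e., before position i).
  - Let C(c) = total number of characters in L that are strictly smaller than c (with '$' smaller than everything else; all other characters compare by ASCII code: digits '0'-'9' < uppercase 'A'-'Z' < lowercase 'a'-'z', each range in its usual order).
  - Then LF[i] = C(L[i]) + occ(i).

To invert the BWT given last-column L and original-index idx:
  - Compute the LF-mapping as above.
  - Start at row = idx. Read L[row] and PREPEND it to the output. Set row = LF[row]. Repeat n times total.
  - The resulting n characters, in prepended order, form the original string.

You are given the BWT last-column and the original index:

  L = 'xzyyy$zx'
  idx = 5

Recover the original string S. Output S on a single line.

LF mapping: 1 6 3 4 5 0 7 2
Walk LF starting at row 5, prepending L[row]:
  step 1: row=5, L[5]='$', prepend. Next row=LF[5]=0
  step 2: row=0, L[0]='x', prepend. Next row=LF[0]=1
  step 3: row=1, L[1]='z', prepend. Next row=LF[1]=6
  step 4: row=6, L[6]='z', prepend. Next row=LF[6]=7
  step 5: row=7, L[7]='x', prepend. Next row=LF[7]=2
  step 6: row=2, L[2]='y', prepend. Next row=LF[2]=3
  step 7: row=3, L[3]='y', prepend. Next row=LF[3]=4
  step 8: row=4, L[4]='y', prepend. Next row=LF[4]=5
Reversed output: yyyxzzx$

Answer: yyyxzzx$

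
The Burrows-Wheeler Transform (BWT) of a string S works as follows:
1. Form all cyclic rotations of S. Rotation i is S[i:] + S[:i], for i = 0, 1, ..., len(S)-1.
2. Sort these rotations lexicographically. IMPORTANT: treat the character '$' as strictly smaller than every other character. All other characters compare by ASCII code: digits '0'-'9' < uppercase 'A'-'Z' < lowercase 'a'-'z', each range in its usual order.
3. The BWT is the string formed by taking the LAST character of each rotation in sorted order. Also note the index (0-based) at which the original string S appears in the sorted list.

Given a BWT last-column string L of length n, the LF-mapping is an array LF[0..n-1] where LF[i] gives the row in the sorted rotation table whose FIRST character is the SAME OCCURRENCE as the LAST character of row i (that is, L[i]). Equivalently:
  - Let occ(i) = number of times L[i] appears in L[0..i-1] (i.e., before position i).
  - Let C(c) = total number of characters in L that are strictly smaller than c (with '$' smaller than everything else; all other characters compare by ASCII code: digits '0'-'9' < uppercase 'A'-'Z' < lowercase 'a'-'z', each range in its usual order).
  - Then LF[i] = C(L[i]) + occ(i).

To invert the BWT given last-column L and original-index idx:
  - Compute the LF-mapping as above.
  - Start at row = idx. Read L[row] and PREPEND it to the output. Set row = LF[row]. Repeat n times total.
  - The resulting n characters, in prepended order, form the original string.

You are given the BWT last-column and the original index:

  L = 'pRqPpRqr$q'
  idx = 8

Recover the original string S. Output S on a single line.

LF mapping: 4 2 6 1 5 3 7 9 0 8
Walk LF starting at row 8, prepending L[row]:
  step 1: row=8, L[8]='$', prepend. Next row=LF[8]=0
  step 2: row=0, L[0]='p', prepend. Next row=LF[0]=4
  step 3: row=4, L[4]='p', prepend. Next row=LF[4]=5
  step 4: row=5, L[5]='R', prepend. Next row=LF[5]=3
  step 5: row=3, L[3]='P', prepend. Next row=LF[3]=1
  step 6: row=1, L[1]='R', prepend. Next row=LF[1]=2
  step 7: row=2, L[2]='q', prepend. Next row=LF[2]=6
  step 8: row=6, L[6]='q', prepend. Next row=LF[6]=7
  step 9: row=7, L[7]='r', prepend. Next row=LF[7]=9
  step 10: row=9, L[9]='q', prepend. Next row=LF[9]=8
Reversed output: qrqqRPRpp$

Answer: qrqqRPRpp$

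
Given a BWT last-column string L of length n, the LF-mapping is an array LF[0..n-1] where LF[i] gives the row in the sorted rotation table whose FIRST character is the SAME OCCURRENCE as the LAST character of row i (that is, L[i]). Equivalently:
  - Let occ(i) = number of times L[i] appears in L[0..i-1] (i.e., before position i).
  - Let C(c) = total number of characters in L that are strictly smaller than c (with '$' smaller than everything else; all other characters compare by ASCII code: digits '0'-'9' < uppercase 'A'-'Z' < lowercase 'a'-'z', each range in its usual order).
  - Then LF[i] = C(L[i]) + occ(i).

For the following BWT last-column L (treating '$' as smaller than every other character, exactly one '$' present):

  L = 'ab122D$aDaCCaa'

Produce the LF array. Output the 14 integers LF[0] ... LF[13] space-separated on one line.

Answer: 8 13 1 2 3 6 0 9 7 10 4 5 11 12

Derivation:
Char counts: '$':1, '1':1, '2':2, 'C':2, 'D':2, 'a':5, 'b':1
C (first-col start): C('$')=0, C('1')=1, C('2')=2, C('C')=4, C('D')=6, C('a')=8, C('b')=13
L[0]='a': occ=0, LF[0]=C('a')+0=8+0=8
L[1]='b': occ=0, LF[1]=C('b')+0=13+0=13
L[2]='1': occ=0, LF[2]=C('1')+0=1+0=1
L[3]='2': occ=0, LF[3]=C('2')+0=2+0=2
L[4]='2': occ=1, LF[4]=C('2')+1=2+1=3
L[5]='D': occ=0, LF[5]=C('D')+0=6+0=6
L[6]='$': occ=0, LF[6]=C('$')+0=0+0=0
L[7]='a': occ=1, LF[7]=C('a')+1=8+1=9
L[8]='D': occ=1, LF[8]=C('D')+1=6+1=7
L[9]='a': occ=2, LF[9]=C('a')+2=8+2=10
L[10]='C': occ=0, LF[10]=C('C')+0=4+0=4
L[11]='C': occ=1, LF[11]=C('C')+1=4+1=5
L[12]='a': occ=3, LF[12]=C('a')+3=8+3=11
L[13]='a': occ=4, LF[13]=C('a')+4=8+4=12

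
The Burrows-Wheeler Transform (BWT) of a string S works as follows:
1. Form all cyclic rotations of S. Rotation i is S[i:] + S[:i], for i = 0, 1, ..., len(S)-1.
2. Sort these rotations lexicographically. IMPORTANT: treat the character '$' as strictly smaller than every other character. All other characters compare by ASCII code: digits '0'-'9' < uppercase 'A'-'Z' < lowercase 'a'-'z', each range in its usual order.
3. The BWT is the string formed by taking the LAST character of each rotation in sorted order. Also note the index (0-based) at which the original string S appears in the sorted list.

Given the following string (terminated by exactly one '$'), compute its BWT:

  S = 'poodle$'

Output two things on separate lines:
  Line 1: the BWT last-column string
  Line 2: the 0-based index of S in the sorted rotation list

All 7 rotations (rotation i = S[i:]+S[:i]):
  rot[0] = poodle$
  rot[1] = oodle$p
  rot[2] = odle$po
  rot[3] = dle$poo
  rot[4] = le$pood
  rot[5] = e$poodl
  rot[6] = $poodle
Sorted (with $ < everything):
  sorted[0] = $poodle  (last char: 'e')
  sorted[1] = dle$poo  (last char: 'o')
  sorted[2] = e$poodl  (last char: 'l')
  sorted[3] = le$pood  (last char: 'd')
  sorted[4] = odle$po  (last char: 'o')
  sorted[5] = oodle$p  (last char: 'p')
  sorted[6] = poodle$  (last char: '$')
Last column: eoldop$
Original string S is at sorted index 6

Answer: eoldop$
6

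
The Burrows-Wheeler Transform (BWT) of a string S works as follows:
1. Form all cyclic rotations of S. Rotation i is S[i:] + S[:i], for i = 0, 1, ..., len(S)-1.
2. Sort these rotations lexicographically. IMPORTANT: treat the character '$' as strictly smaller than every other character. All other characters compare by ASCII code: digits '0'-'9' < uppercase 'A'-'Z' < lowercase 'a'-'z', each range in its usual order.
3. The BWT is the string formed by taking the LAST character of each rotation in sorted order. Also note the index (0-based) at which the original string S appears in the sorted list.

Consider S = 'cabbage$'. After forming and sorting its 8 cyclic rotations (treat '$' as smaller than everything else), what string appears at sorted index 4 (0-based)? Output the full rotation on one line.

All 8 rotations (rotation i = S[i:]+S[:i]):
  rot[0] = cabbage$
  rot[1] = abbage$c
  rot[2] = bbage$ca
  rot[3] = bage$cab
  rot[4] = age$cabb
  rot[5] = ge$cabba
  rot[6] = e$cabbag
  rot[7] = $cabbage
Sorted (with $ < everything):
  sorted[0] = $cabbage
  sorted[1] = abbage$c
  sorted[2] = age$cabb
  sorted[3] = bage$cab
  sorted[4] = bbage$ca
  sorted[5] = cabbage$
  sorted[6] = e$cabbag
  sorted[7] = ge$cabba
sorted[4] = bbage$ca

Answer: bbage$ca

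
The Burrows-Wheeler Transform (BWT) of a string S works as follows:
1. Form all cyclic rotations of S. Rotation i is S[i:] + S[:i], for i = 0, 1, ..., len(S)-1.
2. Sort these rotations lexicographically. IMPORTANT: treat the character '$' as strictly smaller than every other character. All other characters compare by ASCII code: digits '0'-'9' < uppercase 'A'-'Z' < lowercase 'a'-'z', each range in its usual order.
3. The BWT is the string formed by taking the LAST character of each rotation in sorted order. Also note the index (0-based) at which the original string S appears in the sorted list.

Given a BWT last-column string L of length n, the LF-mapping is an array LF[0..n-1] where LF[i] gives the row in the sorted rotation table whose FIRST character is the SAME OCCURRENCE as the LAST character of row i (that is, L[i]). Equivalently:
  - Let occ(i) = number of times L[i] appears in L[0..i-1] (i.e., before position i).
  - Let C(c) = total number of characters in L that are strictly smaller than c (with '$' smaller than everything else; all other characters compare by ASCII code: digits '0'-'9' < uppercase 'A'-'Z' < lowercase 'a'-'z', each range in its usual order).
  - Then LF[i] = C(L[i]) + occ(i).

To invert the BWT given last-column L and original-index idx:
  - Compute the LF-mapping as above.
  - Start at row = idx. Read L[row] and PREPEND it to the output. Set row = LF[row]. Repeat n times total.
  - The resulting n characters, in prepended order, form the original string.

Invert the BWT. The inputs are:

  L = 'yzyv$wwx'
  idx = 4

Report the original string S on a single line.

LF mapping: 5 7 6 1 0 2 3 4
Walk LF starting at row 4, prepending L[row]:
  step 1: row=4, L[4]='$', prepend. Next row=LF[4]=0
  step 2: row=0, L[0]='y', prepend. Next row=LF[0]=5
  step 3: row=5, L[5]='w', prepend. Next row=LF[5]=2
  step 4: row=2, L[2]='y', prepend. Next row=LF[2]=6
  step 5: row=6, L[6]='w', prepend. Next row=LF[6]=3
  step 6: row=3, L[3]='v', prepend. Next row=LF[3]=1
  step 7: row=1, L[1]='z', prepend. Next row=LF[1]=7
  step 8: row=7, L[7]='x', prepend. Next row=LF[7]=4
Reversed output: xzvwywy$

Answer: xzvwywy$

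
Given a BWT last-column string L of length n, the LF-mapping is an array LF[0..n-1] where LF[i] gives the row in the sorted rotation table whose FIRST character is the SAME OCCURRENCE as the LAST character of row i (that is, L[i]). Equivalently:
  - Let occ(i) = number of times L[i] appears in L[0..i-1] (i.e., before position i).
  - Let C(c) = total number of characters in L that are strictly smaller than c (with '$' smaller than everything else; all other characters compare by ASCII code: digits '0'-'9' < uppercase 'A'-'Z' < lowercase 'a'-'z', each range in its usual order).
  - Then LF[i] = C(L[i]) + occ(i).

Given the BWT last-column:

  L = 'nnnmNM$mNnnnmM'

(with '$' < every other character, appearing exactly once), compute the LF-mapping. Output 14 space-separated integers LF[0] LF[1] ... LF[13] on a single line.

Answer: 8 9 10 5 3 1 0 6 4 11 12 13 7 2

Derivation:
Char counts: '$':1, 'M':2, 'N':2, 'm':3, 'n':6
C (first-col start): C('$')=0, C('M')=1, C('N')=3, C('m')=5, C('n')=8
L[0]='n': occ=0, LF[0]=C('n')+0=8+0=8
L[1]='n': occ=1, LF[1]=C('n')+1=8+1=9
L[2]='n': occ=2, LF[2]=C('n')+2=8+2=10
L[3]='m': occ=0, LF[3]=C('m')+0=5+0=5
L[4]='N': occ=0, LF[4]=C('N')+0=3+0=3
L[5]='M': occ=0, LF[5]=C('M')+0=1+0=1
L[6]='$': occ=0, LF[6]=C('$')+0=0+0=0
L[7]='m': occ=1, LF[7]=C('m')+1=5+1=6
L[8]='N': occ=1, LF[8]=C('N')+1=3+1=4
L[9]='n': occ=3, LF[9]=C('n')+3=8+3=11
L[10]='n': occ=4, LF[10]=C('n')+4=8+4=12
L[11]='n': occ=5, LF[11]=C('n')+5=8+5=13
L[12]='m': occ=2, LF[12]=C('m')+2=5+2=7
L[13]='M': occ=1, LF[13]=C('M')+1=1+1=2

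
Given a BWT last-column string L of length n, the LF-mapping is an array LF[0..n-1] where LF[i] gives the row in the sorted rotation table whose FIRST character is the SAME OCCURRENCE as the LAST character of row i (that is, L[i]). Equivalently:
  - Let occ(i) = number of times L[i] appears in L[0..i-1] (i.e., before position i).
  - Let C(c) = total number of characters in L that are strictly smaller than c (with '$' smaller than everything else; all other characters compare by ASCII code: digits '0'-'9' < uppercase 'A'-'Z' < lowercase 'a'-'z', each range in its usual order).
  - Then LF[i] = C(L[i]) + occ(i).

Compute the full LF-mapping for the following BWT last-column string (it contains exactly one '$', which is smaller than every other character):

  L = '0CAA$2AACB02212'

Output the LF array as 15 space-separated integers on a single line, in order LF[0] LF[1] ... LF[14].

Char counts: '$':1, '0':2, '1':1, '2':4, 'A':4, 'B':1, 'C':2
C (first-col start): C('$')=0, C('0')=1, C('1')=3, C('2')=4, C('A')=8, C('B')=12, C('C')=13
L[0]='0': occ=0, LF[0]=C('0')+0=1+0=1
L[1]='C': occ=0, LF[1]=C('C')+0=13+0=13
L[2]='A': occ=0, LF[2]=C('A')+0=8+0=8
L[3]='A': occ=1, LF[3]=C('A')+1=8+1=9
L[4]='$': occ=0, LF[4]=C('$')+0=0+0=0
L[5]='2': occ=0, LF[5]=C('2')+0=4+0=4
L[6]='A': occ=2, LF[6]=C('A')+2=8+2=10
L[7]='A': occ=3, LF[7]=C('A')+3=8+3=11
L[8]='C': occ=1, LF[8]=C('C')+1=13+1=14
L[9]='B': occ=0, LF[9]=C('B')+0=12+0=12
L[10]='0': occ=1, LF[10]=C('0')+1=1+1=2
L[11]='2': occ=1, LF[11]=C('2')+1=4+1=5
L[12]='2': occ=2, LF[12]=C('2')+2=4+2=6
L[13]='1': occ=0, LF[13]=C('1')+0=3+0=3
L[14]='2': occ=3, LF[14]=C('2')+3=4+3=7

Answer: 1 13 8 9 0 4 10 11 14 12 2 5 6 3 7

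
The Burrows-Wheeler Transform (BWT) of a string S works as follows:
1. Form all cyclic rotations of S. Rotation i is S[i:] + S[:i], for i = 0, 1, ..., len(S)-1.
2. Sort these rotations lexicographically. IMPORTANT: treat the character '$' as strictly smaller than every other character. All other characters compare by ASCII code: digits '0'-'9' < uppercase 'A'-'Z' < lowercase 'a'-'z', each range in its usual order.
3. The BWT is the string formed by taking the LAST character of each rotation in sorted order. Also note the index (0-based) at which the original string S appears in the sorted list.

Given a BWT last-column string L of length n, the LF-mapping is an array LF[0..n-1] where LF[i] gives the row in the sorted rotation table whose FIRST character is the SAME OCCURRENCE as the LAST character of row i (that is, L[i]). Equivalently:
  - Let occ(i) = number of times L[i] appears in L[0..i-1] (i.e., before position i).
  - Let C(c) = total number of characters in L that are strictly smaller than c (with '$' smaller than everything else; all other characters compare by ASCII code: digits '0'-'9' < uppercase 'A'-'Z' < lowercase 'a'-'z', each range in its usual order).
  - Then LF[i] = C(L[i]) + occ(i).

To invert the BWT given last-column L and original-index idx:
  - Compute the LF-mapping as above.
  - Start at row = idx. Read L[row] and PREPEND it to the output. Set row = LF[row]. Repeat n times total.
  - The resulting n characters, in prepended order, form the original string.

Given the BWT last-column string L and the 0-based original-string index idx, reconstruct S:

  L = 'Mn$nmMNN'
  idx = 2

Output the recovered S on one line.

LF mapping: 1 6 0 7 5 2 3 4
Walk LF starting at row 2, prepending L[row]:
  step 1: row=2, L[2]='$', prepend. Next row=LF[2]=0
  step 2: row=0, L[0]='M', prepend. Next row=LF[0]=1
  step 3: row=1, L[1]='n', prepend. Next row=LF[1]=6
  step 4: row=6, L[6]='N', prepend. Next row=LF[6]=3
  step 5: row=3, L[3]='n', prepend. Next row=LF[3]=7
  step 6: row=7, L[7]='N', prepend. Next row=LF[7]=4
  step 7: row=4, L[4]='m', prepend. Next row=LF[4]=5
  step 8: row=5, L[5]='M', prepend. Next row=LF[5]=2
Reversed output: MmNnNnM$

Answer: MmNnNnM$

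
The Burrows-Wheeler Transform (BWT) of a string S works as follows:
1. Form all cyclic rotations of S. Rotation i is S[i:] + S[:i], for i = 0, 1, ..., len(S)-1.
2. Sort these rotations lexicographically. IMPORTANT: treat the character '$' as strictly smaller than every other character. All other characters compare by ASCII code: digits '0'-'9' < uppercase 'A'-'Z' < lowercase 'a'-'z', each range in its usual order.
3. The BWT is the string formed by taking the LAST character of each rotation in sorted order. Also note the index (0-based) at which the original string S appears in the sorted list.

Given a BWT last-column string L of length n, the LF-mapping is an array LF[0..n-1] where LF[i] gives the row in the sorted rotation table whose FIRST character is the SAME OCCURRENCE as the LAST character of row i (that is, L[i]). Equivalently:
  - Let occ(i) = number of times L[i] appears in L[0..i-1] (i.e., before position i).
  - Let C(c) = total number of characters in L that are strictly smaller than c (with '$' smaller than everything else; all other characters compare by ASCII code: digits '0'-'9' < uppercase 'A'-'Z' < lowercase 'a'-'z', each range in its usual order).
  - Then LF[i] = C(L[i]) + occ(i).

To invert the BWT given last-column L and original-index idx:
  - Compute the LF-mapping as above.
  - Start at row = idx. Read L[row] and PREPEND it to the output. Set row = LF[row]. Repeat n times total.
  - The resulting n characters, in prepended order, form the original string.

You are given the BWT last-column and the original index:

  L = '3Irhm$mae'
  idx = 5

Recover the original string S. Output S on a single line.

LF mapping: 1 2 8 5 6 0 7 3 4
Walk LF starting at row 5, prepending L[row]:
  step 1: row=5, L[5]='$', prepend. Next row=LF[5]=0
  step 2: row=0, L[0]='3', prepend. Next row=LF[0]=1
  step 3: row=1, L[1]='I', prepend. Next row=LF[1]=2
  step 4: row=2, L[2]='r', prepend. Next row=LF[2]=8
  step 5: row=8, L[8]='e', prepend. Next row=LF[8]=4
  step 6: row=4, L[4]='m', prepend. Next row=LF[4]=6
  step 7: row=6, L[6]='m', prepend. Next row=LF[6]=7
  step 8: row=7, L[7]='a', prepend. Next row=LF[7]=3
  step 9: row=3, L[3]='h', prepend. Next row=LF[3]=5
Reversed output: hammerI3$

Answer: hammerI3$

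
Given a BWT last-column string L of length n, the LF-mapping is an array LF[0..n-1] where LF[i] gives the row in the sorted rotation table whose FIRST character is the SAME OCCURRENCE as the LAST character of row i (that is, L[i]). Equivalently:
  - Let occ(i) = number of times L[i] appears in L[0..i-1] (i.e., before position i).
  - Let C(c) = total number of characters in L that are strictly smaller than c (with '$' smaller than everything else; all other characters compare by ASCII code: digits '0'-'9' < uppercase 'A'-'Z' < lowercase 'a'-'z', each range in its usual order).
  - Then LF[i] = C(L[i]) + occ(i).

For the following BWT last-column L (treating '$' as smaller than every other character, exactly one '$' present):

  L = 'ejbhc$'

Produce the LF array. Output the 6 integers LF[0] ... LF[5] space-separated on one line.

Answer: 3 5 1 4 2 0

Derivation:
Char counts: '$':1, 'b':1, 'c':1, 'e':1, 'h':1, 'j':1
C (first-col start): C('$')=0, C('b')=1, C('c')=2, C('e')=3, C('h')=4, C('j')=5
L[0]='e': occ=0, LF[0]=C('e')+0=3+0=3
L[1]='j': occ=0, LF[1]=C('j')+0=5+0=5
L[2]='b': occ=0, LF[2]=C('b')+0=1+0=1
L[3]='h': occ=0, LF[3]=C('h')+0=4+0=4
L[4]='c': occ=0, LF[4]=C('c')+0=2+0=2
L[5]='$': occ=0, LF[5]=C('$')+0=0+0=0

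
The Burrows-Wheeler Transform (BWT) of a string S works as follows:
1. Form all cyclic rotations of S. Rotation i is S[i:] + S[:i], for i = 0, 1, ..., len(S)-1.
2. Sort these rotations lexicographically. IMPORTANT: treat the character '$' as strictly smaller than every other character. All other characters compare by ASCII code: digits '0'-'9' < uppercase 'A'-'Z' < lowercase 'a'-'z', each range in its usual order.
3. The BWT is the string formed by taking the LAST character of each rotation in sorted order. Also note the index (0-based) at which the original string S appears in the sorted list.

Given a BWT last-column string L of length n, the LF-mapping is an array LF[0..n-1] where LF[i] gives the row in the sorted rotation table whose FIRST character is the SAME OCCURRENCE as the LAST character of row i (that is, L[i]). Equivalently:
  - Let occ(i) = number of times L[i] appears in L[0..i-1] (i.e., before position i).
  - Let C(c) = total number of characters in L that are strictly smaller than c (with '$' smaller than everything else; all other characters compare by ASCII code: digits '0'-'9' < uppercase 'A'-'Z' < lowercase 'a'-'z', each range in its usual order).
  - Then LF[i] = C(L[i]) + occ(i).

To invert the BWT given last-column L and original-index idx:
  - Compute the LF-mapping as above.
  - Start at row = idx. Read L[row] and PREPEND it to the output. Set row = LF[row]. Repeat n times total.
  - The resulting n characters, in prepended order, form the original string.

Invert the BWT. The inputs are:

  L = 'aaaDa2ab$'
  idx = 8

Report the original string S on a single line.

LF mapping: 3 4 5 2 6 1 7 8 0
Walk LF starting at row 8, prepending L[row]:
  step 1: row=8, L[8]='$', prepend. Next row=LF[8]=0
  step 2: row=0, L[0]='a', prepend. Next row=LF[0]=3
  step 3: row=3, L[3]='D', prepend. Next row=LF[3]=2
  step 4: row=2, L[2]='a', prepend. Next row=LF[2]=5
  step 5: row=5, L[5]='2', prepend. Next row=LF[5]=1
  step 6: row=1, L[1]='a', prepend. Next row=LF[1]=4
  step 7: row=4, L[4]='a', prepend. Next row=LF[4]=6
  step 8: row=6, L[6]='a', prepend. Next row=LF[6]=7
  step 9: row=7, L[7]='b', prepend. Next row=LF[7]=8
Reversed output: baaa2aDa$

Answer: baaa2aDa$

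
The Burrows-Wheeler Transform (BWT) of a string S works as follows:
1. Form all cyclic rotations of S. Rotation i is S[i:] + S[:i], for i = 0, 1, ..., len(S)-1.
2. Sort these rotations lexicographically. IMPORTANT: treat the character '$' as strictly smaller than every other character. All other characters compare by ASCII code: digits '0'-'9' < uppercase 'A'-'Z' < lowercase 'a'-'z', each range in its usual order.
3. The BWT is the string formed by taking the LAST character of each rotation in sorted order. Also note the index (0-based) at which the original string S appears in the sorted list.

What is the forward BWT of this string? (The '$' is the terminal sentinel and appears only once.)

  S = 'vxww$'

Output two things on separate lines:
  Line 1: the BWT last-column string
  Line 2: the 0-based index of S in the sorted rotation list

All 5 rotations (rotation i = S[i:]+S[:i]):
  rot[0] = vxww$
  rot[1] = xww$v
  rot[2] = ww$vx
  rot[3] = w$vxw
  rot[4] = $vxww
Sorted (with $ < everything):
  sorted[0] = $vxww  (last char: 'w')
  sorted[1] = vxww$  (last char: '$')
  sorted[2] = w$vxw  (last char: 'w')
  sorted[3] = ww$vx  (last char: 'x')
  sorted[4] = xww$v  (last char: 'v')
Last column: w$wxv
Original string S is at sorted index 1

Answer: w$wxv
1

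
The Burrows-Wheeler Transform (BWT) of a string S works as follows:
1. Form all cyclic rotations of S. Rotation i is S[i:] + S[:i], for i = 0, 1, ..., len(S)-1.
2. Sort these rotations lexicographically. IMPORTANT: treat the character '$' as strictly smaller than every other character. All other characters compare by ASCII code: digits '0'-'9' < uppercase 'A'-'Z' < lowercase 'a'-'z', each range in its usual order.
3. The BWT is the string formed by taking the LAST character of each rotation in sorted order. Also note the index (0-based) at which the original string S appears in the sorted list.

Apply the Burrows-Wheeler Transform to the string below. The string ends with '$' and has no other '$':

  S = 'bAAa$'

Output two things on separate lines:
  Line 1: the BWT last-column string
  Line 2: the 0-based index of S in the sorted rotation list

All 5 rotations (rotation i = S[i:]+S[:i]):
  rot[0] = bAAa$
  rot[1] = AAa$b
  rot[2] = Aa$bA
  rot[3] = a$bAA
  rot[4] = $bAAa
Sorted (with $ < everything):
  sorted[0] = $bAAa  (last char: 'a')
  sorted[1] = AAa$b  (last char: 'b')
  sorted[2] = Aa$bA  (last char: 'A')
  sorted[3] = a$bAA  (last char: 'A')
  sorted[4] = bAAa$  (last char: '$')
Last column: abAA$
Original string S is at sorted index 4

Answer: abAA$
4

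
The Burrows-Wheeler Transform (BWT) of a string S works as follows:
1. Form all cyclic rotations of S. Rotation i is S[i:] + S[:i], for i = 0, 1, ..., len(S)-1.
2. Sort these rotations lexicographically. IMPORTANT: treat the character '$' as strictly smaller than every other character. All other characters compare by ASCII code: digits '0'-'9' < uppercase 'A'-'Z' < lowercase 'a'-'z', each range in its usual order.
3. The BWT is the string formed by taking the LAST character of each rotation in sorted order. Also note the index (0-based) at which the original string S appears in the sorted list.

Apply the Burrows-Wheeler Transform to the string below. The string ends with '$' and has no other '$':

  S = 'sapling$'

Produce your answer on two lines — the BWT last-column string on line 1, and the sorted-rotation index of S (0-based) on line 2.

All 8 rotations (rotation i = S[i:]+S[:i]):
  rot[0] = sapling$
  rot[1] = apling$s
  rot[2] = pling$sa
  rot[3] = ling$sap
  rot[4] = ing$sapl
  rot[5] = ng$sapli
  rot[6] = g$saplin
  rot[7] = $sapling
Sorted (with $ < everything):
  sorted[0] = $sapling  (last char: 'g')
  sorted[1] = apling$s  (last char: 's')
  sorted[2] = g$saplin  (last char: 'n')
  sorted[3] = ing$sapl  (last char: 'l')
  sorted[4] = ling$sap  (last char: 'p')
  sorted[5] = ng$sapli  (last char: 'i')
  sorted[6] = pling$sa  (last char: 'a')
  sorted[7] = sapling$  (last char: '$')
Last column: gsnlpia$
Original string S is at sorted index 7

Answer: gsnlpia$
7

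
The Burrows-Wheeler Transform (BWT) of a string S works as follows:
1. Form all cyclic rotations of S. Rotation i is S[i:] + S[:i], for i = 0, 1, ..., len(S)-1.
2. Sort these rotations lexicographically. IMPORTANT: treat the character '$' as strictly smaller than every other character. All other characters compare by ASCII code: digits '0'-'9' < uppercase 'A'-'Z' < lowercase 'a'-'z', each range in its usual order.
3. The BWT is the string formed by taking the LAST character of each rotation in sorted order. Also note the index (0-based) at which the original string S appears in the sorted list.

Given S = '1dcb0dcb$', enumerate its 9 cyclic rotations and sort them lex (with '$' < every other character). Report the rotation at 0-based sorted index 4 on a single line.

Answer: b0dcb$1dc

Derivation:
All 9 rotations (rotation i = S[i:]+S[:i]):
  rot[0] = 1dcb0dcb$
  rot[1] = dcb0dcb$1
  rot[2] = cb0dcb$1d
  rot[3] = b0dcb$1dc
  rot[4] = 0dcb$1dcb
  rot[5] = dcb$1dcb0
  rot[6] = cb$1dcb0d
  rot[7] = b$1dcb0dc
  rot[8] = $1dcb0dcb
Sorted (with $ < everything):
  sorted[0] = $1dcb0dcb
  sorted[1] = 0dcb$1dcb
  sorted[2] = 1dcb0dcb$
  sorted[3] = b$1dcb0dc
  sorted[4] = b0dcb$1dc
  sorted[5] = cb$1dcb0d
  sorted[6] = cb0dcb$1d
  sorted[7] = dcb$1dcb0
  sorted[8] = dcb0dcb$1
sorted[4] = b0dcb$1dc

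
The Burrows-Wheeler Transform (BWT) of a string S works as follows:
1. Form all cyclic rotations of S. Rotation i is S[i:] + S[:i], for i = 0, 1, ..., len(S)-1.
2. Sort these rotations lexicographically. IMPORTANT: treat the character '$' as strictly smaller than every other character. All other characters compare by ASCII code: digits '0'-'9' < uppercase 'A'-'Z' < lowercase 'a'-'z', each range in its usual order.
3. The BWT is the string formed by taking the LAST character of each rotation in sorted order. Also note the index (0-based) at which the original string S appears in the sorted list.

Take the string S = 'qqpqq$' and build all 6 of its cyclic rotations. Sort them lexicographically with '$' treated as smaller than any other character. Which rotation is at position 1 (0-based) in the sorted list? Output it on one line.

All 6 rotations (rotation i = S[i:]+S[:i]):
  rot[0] = qqpqq$
  rot[1] = qpqq$q
  rot[2] = pqq$qq
  rot[3] = qq$qqp
  rot[4] = q$qqpq
  rot[5] = $qqpqq
Sorted (with $ < everything):
  sorted[0] = $qqpqq
  sorted[1] = pqq$qq
  sorted[2] = q$qqpq
  sorted[3] = qpqq$q
  sorted[4] = qq$qqp
  sorted[5] = qqpqq$
sorted[1] = pqq$qq

Answer: pqq$qq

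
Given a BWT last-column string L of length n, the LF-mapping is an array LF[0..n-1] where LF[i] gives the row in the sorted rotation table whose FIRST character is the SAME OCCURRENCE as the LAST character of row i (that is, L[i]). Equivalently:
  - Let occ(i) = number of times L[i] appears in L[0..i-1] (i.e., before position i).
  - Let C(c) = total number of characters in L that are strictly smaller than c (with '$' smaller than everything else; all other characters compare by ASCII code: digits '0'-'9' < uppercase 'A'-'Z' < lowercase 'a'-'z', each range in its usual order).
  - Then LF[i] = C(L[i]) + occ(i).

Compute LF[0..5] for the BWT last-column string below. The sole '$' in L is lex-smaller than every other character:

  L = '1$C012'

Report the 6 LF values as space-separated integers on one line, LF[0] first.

Char counts: '$':1, '0':1, '1':2, '2':1, 'C':1
C (first-col start): C('$')=0, C('0')=1, C('1')=2, C('2')=4, C('C')=5
L[0]='1': occ=0, LF[0]=C('1')+0=2+0=2
L[1]='$': occ=0, LF[1]=C('$')+0=0+0=0
L[2]='C': occ=0, LF[2]=C('C')+0=5+0=5
L[3]='0': occ=0, LF[3]=C('0')+0=1+0=1
L[4]='1': occ=1, LF[4]=C('1')+1=2+1=3
L[5]='2': occ=0, LF[5]=C('2')+0=4+0=4

Answer: 2 0 5 1 3 4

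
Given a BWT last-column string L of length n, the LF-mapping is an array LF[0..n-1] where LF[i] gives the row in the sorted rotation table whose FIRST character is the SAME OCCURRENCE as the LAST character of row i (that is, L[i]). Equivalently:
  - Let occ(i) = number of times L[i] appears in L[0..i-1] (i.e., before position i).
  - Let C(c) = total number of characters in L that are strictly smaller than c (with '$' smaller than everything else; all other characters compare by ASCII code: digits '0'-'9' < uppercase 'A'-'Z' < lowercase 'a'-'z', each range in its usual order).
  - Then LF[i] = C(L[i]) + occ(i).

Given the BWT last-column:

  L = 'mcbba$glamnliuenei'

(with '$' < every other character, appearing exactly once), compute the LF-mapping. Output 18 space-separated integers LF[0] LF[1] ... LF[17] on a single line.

Answer: 13 5 3 4 1 0 8 11 2 14 15 12 9 17 6 16 7 10

Derivation:
Char counts: '$':1, 'a':2, 'b':2, 'c':1, 'e':2, 'g':1, 'i':2, 'l':2, 'm':2, 'n':2, 'u':1
C (first-col start): C('$')=0, C('a')=1, C('b')=3, C('c')=5, C('e')=6, C('g')=8, C('i')=9, C('l')=11, C('m')=13, C('n')=15, C('u')=17
L[0]='m': occ=0, LF[0]=C('m')+0=13+0=13
L[1]='c': occ=0, LF[1]=C('c')+0=5+0=5
L[2]='b': occ=0, LF[2]=C('b')+0=3+0=3
L[3]='b': occ=1, LF[3]=C('b')+1=3+1=4
L[4]='a': occ=0, LF[4]=C('a')+0=1+0=1
L[5]='$': occ=0, LF[5]=C('$')+0=0+0=0
L[6]='g': occ=0, LF[6]=C('g')+0=8+0=8
L[7]='l': occ=0, LF[7]=C('l')+0=11+0=11
L[8]='a': occ=1, LF[8]=C('a')+1=1+1=2
L[9]='m': occ=1, LF[9]=C('m')+1=13+1=14
L[10]='n': occ=0, LF[10]=C('n')+0=15+0=15
L[11]='l': occ=1, LF[11]=C('l')+1=11+1=12
L[12]='i': occ=0, LF[12]=C('i')+0=9+0=9
L[13]='u': occ=0, LF[13]=C('u')+0=17+0=17
L[14]='e': occ=0, LF[14]=C('e')+0=6+0=6
L[15]='n': occ=1, LF[15]=C('n')+1=15+1=16
L[16]='e': occ=1, LF[16]=C('e')+1=6+1=7
L[17]='i': occ=1, LF[17]=C('i')+1=9+1=10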